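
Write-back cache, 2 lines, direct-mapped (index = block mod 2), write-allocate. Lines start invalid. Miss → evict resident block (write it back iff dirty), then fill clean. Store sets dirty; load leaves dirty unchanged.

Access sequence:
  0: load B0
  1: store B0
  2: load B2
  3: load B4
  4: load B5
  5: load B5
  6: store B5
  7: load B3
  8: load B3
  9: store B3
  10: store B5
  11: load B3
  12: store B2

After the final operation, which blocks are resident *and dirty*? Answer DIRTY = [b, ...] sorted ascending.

DIRTY = [2]

  0 | R B0 → L0 miss [-]
  1 | W B0 → L0 hit [D]
  2 | R B2 → L0 miss wb→B0 [-]
  3 | R B4 → L0 miss [-]
  4 | R B5 → L1 miss [-]
  5 | R B5 → L1 hit [-]
  6 | W B5 → L1 hit [D]
  7 | R B3 → L1 miss wb→B5 [-]
  8 | R B3 → L1 hit [-]
  9 | W B3 → L1 hit [D]
  10 | W B5 → L1 miss wb→B3 [D]
  11 | R B3 → L1 miss wb→B5 [-]
  12 | W B2 → L0 miss [D]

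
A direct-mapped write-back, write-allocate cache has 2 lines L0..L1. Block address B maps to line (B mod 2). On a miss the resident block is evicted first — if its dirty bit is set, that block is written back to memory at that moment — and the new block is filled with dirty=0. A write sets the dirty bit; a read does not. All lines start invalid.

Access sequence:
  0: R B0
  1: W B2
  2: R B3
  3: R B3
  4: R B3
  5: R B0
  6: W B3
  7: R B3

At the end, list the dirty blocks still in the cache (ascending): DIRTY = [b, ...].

0: R B0 -> L0 miss  d=-]
1: W B2 -> L0 miss  d=D]
2: R B3 -> L1 miss  d=-]
3: R B3 -> L1 hit  d=-]
4: R B3 -> L1 hit  d=-]
5: R B0 -> L0 miss wb->B2  d=-]
6: W B3 -> L1 hit  d=D]
7: R B3 -> L1 hit  d=D]

DIRTY = [3]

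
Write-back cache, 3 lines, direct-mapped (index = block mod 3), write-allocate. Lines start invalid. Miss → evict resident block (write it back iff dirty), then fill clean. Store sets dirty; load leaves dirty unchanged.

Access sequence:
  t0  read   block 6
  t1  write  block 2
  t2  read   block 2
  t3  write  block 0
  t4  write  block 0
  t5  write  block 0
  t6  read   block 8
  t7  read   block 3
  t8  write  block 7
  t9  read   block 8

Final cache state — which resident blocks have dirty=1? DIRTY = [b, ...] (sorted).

DIRTY = [7]

  0 | R B6 → L0 miss [-]
  1 | W B2 → L2 miss [D]
  2 | R B2 → L2 hit [D]
  3 | W B0 → L0 miss [D]
  4 | W B0 → L0 hit [D]
  5 | W B0 → L0 hit [D]
  6 | R B8 → L2 miss wb→B2 [-]
  7 | R B3 → L0 miss wb→B0 [-]
  8 | W B7 → L1 miss [D]
  9 | R B8 → L2 hit [-]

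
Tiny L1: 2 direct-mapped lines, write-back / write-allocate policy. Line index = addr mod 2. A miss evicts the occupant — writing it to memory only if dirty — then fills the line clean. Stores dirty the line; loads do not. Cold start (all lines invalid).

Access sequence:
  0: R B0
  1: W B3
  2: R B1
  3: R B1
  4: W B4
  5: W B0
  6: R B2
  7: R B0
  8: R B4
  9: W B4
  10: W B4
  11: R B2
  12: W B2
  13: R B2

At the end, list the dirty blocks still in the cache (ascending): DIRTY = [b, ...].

0: R B0 -> L0 miss  d=-]
1: W B3 -> L1 miss  d=D]
2: R B1 -> L1 miss wb->B3  d=-]
3: R B1 -> L1 hit  d=-]
4: W B4 -> L0 miss  d=D]
5: W B0 -> L0 miss wb->B4  d=D]
6: R B2 -> L0 miss wb->B0  d=-]
7: R B0 -> L0 miss  d=-]
8: R B4 -> L0 miss  d=-]
9: W B4 -> L0 hit  d=D]
10: W B4 -> L0 hit  d=D]
11: R B2 -> L0 miss wb->B4  d=-]
12: W B2 -> L0 hit  d=D]
13: R B2 -> L0 hit  d=D]

DIRTY = [2]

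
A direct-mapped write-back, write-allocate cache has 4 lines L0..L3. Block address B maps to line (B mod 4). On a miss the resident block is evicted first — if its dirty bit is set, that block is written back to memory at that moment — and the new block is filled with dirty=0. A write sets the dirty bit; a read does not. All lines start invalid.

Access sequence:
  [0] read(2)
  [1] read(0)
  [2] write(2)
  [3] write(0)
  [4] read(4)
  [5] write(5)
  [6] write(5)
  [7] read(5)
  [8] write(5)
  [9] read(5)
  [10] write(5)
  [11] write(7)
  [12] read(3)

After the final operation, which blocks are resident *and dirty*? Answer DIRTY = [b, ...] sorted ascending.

DIRTY = [2, 5]

  0 | R B2 → L2 miss [-]
  1 | R B0 → L0 miss [-]
  2 | W B2 → L2 hit [D]
  3 | W B0 → L0 hit [D]
  4 | R B4 → L0 miss wb→B0 [-]
  5 | W B5 → L1 miss [D]
  6 | W B5 → L1 hit [D]
  7 | R B5 → L1 hit [D]
  8 | W B5 → L1 hit [D]
  9 | R B5 → L1 hit [D]
  10 | W B5 → L1 hit [D]
  11 | W B7 → L3 miss [D]
  12 | R B3 → L3 miss wb→B7 [-]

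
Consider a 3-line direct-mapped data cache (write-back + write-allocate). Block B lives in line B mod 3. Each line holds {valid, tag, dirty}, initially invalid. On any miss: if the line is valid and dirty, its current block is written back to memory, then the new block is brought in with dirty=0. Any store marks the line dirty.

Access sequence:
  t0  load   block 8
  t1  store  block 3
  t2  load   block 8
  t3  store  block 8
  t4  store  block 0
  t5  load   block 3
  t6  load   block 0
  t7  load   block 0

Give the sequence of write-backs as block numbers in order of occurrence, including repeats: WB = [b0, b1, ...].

WB = [3, 0]

  0 | R B8 → L2 miss [-]
  1 | W B3 → L0 miss [D]
  2 | R B8 → L2 hit [-]
  3 | W B8 → L2 hit [D]
  4 | W B0 → L0 miss wb→B3 [D]
  5 | R B3 → L0 miss wb→B0 [-]
  6 | R B0 → L0 miss [-]
  7 | R B0 → L0 hit [-]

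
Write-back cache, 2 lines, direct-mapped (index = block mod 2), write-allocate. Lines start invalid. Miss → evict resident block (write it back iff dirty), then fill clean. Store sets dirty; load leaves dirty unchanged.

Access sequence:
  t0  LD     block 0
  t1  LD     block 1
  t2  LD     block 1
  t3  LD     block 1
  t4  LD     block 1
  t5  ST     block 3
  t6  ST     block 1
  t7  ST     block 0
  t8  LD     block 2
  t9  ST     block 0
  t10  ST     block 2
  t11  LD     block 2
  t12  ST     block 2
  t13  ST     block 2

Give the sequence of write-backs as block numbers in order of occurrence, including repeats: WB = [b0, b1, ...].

WB = [3, 0, 0]

0: R B0 -> L0 miss  d=-]
1: R B1 -> L1 miss  d=-]
2: R B1 -> L1 hit  d=-]
3: R B1 -> L1 hit  d=-]
4: R B1 -> L1 hit  d=-]
5: W B3 -> L1 miss  d=D]
6: W B1 -> L1 miss wb->B3  d=D]
7: W B0 -> L0 hit  d=D]
8: R B2 -> L0 miss wb->B0  d=-]
9: W B0 -> L0 miss  d=D]
10: W B2 -> L0 miss wb->B0  d=D]
11: R B2 -> L0 hit  d=D]
12: W B2 -> L0 hit  d=D]
13: W B2 -> L0 hit  d=D]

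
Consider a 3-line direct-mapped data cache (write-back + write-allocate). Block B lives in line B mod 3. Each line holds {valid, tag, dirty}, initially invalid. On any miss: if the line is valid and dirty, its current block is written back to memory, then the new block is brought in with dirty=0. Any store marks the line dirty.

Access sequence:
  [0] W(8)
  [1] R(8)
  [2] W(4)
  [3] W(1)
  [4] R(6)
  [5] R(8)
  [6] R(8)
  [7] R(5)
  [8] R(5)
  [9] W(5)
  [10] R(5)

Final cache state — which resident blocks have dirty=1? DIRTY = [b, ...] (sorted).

0: W B8 → L2 miss [D]
1: R B8 → L2 hit [D]
2: W B4 → L1 miss [D]
3: W B1 → L1 miss wb→B4 [D]
4: R B6 → L0 miss [-]
5: R B8 → L2 hit [D]
6: R B8 → L2 hit [D]
7: R B5 → L2 miss wb→B8 [-]
8: R B5 → L2 hit [-]
9: W B5 → L2 hit [D]
10: R B5 → L2 hit [D]

DIRTY = [1, 5]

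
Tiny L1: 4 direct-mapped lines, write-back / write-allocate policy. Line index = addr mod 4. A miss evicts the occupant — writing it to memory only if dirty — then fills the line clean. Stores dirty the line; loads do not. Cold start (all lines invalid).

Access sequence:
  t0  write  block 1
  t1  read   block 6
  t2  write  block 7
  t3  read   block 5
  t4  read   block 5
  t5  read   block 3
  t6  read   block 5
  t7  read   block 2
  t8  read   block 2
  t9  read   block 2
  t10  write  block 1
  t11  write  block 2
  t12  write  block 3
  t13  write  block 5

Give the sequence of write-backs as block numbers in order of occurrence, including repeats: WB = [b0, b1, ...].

0: W B1 -> L1 miss  d=D]
1: R B6 -> L2 miss  d=-]
2: W B7 -> L3 miss  d=D]
3: R B5 -> L1 miss wb->B1  d=-]
4: R B5 -> L1 hit  d=-]
5: R B3 -> L3 miss wb->B7  d=-]
6: R B5 -> L1 hit  d=-]
7: R B2 -> L2 miss  d=-]
8: R B2 -> L2 hit  d=-]
9: R B2 -> L2 hit  d=-]
10: W B1 -> L1 miss  d=D]
11: W B2 -> L2 hit  d=D]
12: W B3 -> L3 hit  d=D]
13: W B5 -> L1 miss wb->B1  d=D]

WB = [1, 7, 1]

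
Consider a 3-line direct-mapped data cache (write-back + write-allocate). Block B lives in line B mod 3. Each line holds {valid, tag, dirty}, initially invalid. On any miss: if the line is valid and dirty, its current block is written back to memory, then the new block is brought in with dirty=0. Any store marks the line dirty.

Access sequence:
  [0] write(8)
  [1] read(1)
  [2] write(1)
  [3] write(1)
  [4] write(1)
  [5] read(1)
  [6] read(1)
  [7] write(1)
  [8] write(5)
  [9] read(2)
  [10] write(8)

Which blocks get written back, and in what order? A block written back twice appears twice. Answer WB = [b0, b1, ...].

WB = [8, 5]

  0 | W B8 → L2 miss [D]
  1 | R B1 → L1 miss [-]
  2 | W B1 → L1 hit [D]
  3 | W B1 → L1 hit [D]
  4 | W B1 → L1 hit [D]
  5 | R B1 → L1 hit [D]
  6 | R B1 → L1 hit [D]
  7 | W B1 → L1 hit [D]
  8 | W B5 → L2 miss wb→B8 [D]
  9 | R B2 → L2 miss wb→B5 [-]
  10 | W B8 → L2 miss [D]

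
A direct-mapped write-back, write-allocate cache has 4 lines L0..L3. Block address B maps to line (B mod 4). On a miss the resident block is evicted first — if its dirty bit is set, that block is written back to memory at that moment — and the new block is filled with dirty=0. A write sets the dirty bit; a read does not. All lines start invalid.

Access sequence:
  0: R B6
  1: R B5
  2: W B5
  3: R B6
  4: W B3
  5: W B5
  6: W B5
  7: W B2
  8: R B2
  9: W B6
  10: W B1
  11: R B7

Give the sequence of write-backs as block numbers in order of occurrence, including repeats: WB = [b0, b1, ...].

0: R B6 -> L2 miss  d=-]
1: R B5 -> L1 miss  d=-]
2: W B5 -> L1 hit  d=D]
3: R B6 -> L2 hit  d=-]
4: W B3 -> L3 miss  d=D]
5: W B5 -> L1 hit  d=D]
6: W B5 -> L1 hit  d=D]
7: W B2 -> L2 miss  d=D]
8: R B2 -> L2 hit  d=D]
9: W B6 -> L2 miss wb->B2  d=D]
10: W B1 -> L1 miss wb->B5  d=D]
11: R B7 -> L3 miss wb->B3  d=-]

WB = [2, 5, 3]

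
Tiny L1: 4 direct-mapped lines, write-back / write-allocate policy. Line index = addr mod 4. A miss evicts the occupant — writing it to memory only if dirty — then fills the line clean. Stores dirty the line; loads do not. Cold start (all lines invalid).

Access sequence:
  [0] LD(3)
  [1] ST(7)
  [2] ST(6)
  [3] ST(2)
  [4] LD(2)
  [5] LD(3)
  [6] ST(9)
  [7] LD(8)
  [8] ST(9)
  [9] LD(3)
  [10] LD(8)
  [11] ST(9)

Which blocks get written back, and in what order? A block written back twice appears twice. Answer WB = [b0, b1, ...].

  0 | R B3 → L3 miss [-]
  1 | W B7 → L3 miss [D]
  2 | W B6 → L2 miss [D]
  3 | W B2 → L2 miss wb→B6 [D]
  4 | R B2 → L2 hit [D]
  5 | R B3 → L3 miss wb→B7 [-]
  6 | W B9 → L1 miss [D]
  7 | R B8 → L0 miss [-]
  8 | W B9 → L1 hit [D]
  9 | R B3 → L3 hit [-]
  10 | R B8 → L0 hit [-]
  11 | W B9 → L1 hit [D]

WB = [6, 7]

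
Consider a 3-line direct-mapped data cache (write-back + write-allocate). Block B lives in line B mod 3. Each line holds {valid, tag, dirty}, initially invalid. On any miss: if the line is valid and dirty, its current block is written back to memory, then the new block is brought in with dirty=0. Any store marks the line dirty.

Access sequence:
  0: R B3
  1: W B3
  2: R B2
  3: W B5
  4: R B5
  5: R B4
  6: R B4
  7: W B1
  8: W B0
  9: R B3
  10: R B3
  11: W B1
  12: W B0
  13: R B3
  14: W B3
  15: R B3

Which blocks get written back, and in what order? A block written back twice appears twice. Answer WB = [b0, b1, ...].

WB = [3, 0, 0]

  0 | R B3 → L0 miss [-]
  1 | W B3 → L0 hit [D]
  2 | R B2 → L2 miss [-]
  3 | W B5 → L2 miss [D]
  4 | R B5 → L2 hit [D]
  5 | R B4 → L1 miss [-]
  6 | R B4 → L1 hit [-]
  7 | W B1 → L1 miss [D]
  8 | W B0 → L0 miss wb→B3 [D]
  9 | R B3 → L0 miss wb→B0 [-]
  10 | R B3 → L0 hit [-]
  11 | W B1 → L1 hit [D]
  12 | W B0 → L0 miss [D]
  13 | R B3 → L0 miss wb→B0 [-]
  14 | W B3 → L0 hit [D]
  15 | R B3 → L0 hit [D]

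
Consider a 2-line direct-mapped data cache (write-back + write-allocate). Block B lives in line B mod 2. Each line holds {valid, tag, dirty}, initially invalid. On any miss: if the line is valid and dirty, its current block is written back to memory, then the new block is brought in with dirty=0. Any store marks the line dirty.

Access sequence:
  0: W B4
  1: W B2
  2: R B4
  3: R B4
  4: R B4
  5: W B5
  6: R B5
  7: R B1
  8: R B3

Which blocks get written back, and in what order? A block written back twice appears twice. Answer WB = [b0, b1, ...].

WB = [4, 2, 5]

0: W B4 -> L0 miss  d=D]
1: W B2 -> L0 miss wb->B4  d=D]
2: R B4 -> L0 miss wb->B2  d=-]
3: R B4 -> L0 hit  d=-]
4: R B4 -> L0 hit  d=-]
5: W B5 -> L1 miss  d=D]
6: R B5 -> L1 hit  d=D]
7: R B1 -> L1 miss wb->B5  d=-]
8: R B3 -> L1 miss  d=-]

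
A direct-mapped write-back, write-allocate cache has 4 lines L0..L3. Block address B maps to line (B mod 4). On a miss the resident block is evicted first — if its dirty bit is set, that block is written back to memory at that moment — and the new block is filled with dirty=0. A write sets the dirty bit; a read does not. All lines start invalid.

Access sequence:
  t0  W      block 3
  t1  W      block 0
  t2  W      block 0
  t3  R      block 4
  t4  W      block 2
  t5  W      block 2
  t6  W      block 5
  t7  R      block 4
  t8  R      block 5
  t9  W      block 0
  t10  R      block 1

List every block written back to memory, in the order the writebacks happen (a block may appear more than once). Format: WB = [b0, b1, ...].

WB = [0, 5]

  0 | W B3 → L3 miss [D]
  1 | W B0 → L0 miss [D]
  2 | W B0 → L0 hit [D]
  3 | R B4 → L0 miss wb→B0 [-]
  4 | W B2 → L2 miss [D]
  5 | W B2 → L2 hit [D]
  6 | W B5 → L1 miss [D]
  7 | R B4 → L0 hit [-]
  8 | R B5 → L1 hit [D]
  9 | W B0 → L0 miss [D]
  10 | R B1 → L1 miss wb→B5 [-]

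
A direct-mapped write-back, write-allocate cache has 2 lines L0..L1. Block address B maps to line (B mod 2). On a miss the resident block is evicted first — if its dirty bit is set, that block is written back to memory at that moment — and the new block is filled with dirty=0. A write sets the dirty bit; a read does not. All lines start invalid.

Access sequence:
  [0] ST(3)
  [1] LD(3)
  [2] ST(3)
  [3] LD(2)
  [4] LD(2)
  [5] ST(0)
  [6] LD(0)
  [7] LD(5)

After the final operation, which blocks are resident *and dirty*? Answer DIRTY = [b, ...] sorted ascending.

DIRTY = [0]

0: W B3 -> L1 miss  d=D]
1: R B3 -> L1 hit  d=D]
2: W B3 -> L1 hit  d=D]
3: R B2 -> L0 miss  d=-]
4: R B2 -> L0 hit  d=-]
5: W B0 -> L0 miss  d=D]
6: R B0 -> L0 hit  d=D]
7: R B5 -> L1 miss wb->B3  d=-]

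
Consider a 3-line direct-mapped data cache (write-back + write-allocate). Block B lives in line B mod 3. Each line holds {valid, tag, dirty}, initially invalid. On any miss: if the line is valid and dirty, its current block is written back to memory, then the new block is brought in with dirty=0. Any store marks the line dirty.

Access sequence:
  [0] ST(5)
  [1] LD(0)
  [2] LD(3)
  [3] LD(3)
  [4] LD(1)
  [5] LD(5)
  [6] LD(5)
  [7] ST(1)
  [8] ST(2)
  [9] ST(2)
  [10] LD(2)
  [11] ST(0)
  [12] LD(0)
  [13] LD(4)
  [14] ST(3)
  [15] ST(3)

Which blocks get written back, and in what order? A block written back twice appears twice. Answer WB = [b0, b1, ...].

  0 | W B5 → L2 miss [D]
  1 | R B0 → L0 miss [-]
  2 | R B3 → L0 miss [-]
  3 | R B3 → L0 hit [-]
  4 | R B1 → L1 miss [-]
  5 | R B5 → L2 hit [D]
  6 | R B5 → L2 hit [D]
  7 | W B1 → L1 hit [D]
  8 | W B2 → L2 miss wb→B5 [D]
  9 | W B2 → L2 hit [D]
  10 | R B2 → L2 hit [D]
  11 | W B0 → L0 miss [D]
  12 | R B0 → L0 hit [D]
  13 | R B4 → L1 miss wb→B1 [-]
  14 | W B3 → L0 miss wb→B0 [D]
  15 | W B3 → L0 hit [D]

WB = [5, 1, 0]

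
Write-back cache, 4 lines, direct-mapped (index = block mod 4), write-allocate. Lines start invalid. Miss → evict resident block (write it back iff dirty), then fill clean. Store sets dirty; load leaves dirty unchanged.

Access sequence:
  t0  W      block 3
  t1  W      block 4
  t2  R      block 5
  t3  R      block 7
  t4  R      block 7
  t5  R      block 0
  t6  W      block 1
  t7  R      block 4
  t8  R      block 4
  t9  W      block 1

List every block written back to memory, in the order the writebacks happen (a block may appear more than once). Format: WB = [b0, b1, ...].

WB = [3, 4]

  0 | W B3 → L3 miss [D]
  1 | W B4 → L0 miss [D]
  2 | R B5 → L1 miss [-]
  3 | R B7 → L3 miss wb→B3 [-]
  4 | R B7 → L3 hit [-]
  5 | R B0 → L0 miss wb→B4 [-]
  6 | W B1 → L1 miss [D]
  7 | R B4 → L0 miss [-]
  8 | R B4 → L0 hit [-]
  9 | W B1 → L1 hit [D]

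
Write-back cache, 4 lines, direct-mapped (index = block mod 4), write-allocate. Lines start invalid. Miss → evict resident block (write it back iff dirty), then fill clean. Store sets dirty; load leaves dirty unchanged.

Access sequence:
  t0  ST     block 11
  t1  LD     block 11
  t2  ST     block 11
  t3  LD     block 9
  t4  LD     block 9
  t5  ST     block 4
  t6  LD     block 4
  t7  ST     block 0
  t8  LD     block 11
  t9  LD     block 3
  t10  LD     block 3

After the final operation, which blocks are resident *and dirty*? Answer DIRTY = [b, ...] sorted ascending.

DIRTY = [0]

0: W B11 → L3 miss [D]
1: R B11 → L3 hit [D]
2: W B11 → L3 hit [D]
3: R B9 → L1 miss [-]
4: R B9 → L1 hit [-]
5: W B4 → L0 miss [D]
6: R B4 → L0 hit [D]
7: W B0 → L0 miss wb→B4 [D]
8: R B11 → L3 hit [D]
9: R B3 → L3 miss wb→B11 [-]
10: R B3 → L3 hit [-]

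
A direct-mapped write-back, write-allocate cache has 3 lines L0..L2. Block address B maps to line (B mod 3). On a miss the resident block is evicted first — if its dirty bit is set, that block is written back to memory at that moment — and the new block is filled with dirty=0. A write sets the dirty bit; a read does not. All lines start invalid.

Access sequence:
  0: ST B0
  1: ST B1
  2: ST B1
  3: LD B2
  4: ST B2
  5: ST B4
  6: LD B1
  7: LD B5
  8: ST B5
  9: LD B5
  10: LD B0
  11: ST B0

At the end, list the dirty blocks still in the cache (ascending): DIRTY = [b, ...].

DIRTY = [0, 5]

0: W B0 → L0 miss [D]
1: W B1 → L1 miss [D]
2: W B1 → L1 hit [D]
3: R B2 → L2 miss [-]
4: W B2 → L2 hit [D]
5: W B4 → L1 miss wb→B1 [D]
6: R B1 → L1 miss wb→B4 [-]
7: R B5 → L2 miss wb→B2 [-]
8: W B5 → L2 hit [D]
9: R B5 → L2 hit [D]
10: R B0 → L0 hit [D]
11: W B0 → L0 hit [D]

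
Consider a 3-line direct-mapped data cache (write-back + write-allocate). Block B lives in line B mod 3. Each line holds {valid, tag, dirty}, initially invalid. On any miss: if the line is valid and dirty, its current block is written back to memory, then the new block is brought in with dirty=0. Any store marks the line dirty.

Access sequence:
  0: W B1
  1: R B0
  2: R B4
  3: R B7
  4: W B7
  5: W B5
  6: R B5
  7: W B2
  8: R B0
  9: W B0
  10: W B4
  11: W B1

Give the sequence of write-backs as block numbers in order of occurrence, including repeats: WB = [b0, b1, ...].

WB = [1, 5, 7, 4]

  0 | W B1 → L1 miss [D]
  1 | R B0 → L0 miss [-]
  2 | R B4 → L1 miss wb→B1 [-]
  3 | R B7 → L1 miss [-]
  4 | W B7 → L1 hit [D]
  5 | W B5 → L2 miss [D]
  6 | R B5 → L2 hit [D]
  7 | W B2 → L2 miss wb→B5 [D]
  8 | R B0 → L0 hit [-]
  9 | W B0 → L0 hit [D]
  10 | W B4 → L1 miss wb→B7 [D]
  11 | W B1 → L1 miss wb→B4 [D]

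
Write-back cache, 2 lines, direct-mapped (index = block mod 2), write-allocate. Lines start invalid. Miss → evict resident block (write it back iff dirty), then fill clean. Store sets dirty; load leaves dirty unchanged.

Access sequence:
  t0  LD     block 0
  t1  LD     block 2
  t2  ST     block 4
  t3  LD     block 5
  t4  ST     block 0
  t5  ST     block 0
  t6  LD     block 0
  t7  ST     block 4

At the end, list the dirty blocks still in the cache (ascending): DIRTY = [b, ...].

DIRTY = [4]

  0 | R B0 → L0 miss [-]
  1 | R B2 → L0 miss [-]
  2 | W B4 → L0 miss [D]
  3 | R B5 → L1 miss [-]
  4 | W B0 → L0 miss wb→B4 [D]
  5 | W B0 → L0 hit [D]
  6 | R B0 → L0 hit [D]
  7 | W B4 → L0 miss wb→B0 [D]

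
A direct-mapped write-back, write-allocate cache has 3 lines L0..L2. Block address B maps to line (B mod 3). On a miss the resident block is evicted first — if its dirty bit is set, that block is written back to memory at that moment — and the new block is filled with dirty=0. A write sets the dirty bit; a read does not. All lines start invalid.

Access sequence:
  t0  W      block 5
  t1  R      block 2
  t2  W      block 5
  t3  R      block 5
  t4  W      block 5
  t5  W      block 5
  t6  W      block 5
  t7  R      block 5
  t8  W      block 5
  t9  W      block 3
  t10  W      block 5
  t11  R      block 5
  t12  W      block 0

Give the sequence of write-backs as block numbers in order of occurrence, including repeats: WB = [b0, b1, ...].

WB = [5, 3]

0: W B5 → L2 miss [D]
1: R B2 → L2 miss wb→B5 [-]
2: W B5 → L2 miss [D]
3: R B5 → L2 hit [D]
4: W B5 → L2 hit [D]
5: W B5 → L2 hit [D]
6: W B5 → L2 hit [D]
7: R B5 → L2 hit [D]
8: W B5 → L2 hit [D]
9: W B3 → L0 miss [D]
10: W B5 → L2 hit [D]
11: R B5 → L2 hit [D]
12: W B0 → L0 miss wb→B3 [D]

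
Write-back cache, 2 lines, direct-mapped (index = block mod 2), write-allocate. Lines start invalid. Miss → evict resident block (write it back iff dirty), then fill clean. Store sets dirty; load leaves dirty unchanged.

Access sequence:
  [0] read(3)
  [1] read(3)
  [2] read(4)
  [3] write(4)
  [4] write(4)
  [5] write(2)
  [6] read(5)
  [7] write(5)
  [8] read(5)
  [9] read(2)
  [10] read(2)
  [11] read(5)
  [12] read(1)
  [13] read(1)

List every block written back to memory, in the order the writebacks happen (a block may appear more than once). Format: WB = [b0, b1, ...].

WB = [4, 5]

0: R B3 -> L1 miss  d=-]
1: R B3 -> L1 hit  d=-]
2: R B4 -> L0 miss  d=-]
3: W B4 -> L0 hit  d=D]
4: W B4 -> L0 hit  d=D]
5: W B2 -> L0 miss wb->B4  d=D]
6: R B5 -> L1 miss  d=-]
7: W B5 -> L1 hit  d=D]
8: R B5 -> L1 hit  d=D]
9: R B2 -> L0 hit  d=D]
10: R B2 -> L0 hit  d=D]
11: R B5 -> L1 hit  d=D]
12: R B1 -> L1 miss wb->B5  d=-]
13: R B1 -> L1 hit  d=-]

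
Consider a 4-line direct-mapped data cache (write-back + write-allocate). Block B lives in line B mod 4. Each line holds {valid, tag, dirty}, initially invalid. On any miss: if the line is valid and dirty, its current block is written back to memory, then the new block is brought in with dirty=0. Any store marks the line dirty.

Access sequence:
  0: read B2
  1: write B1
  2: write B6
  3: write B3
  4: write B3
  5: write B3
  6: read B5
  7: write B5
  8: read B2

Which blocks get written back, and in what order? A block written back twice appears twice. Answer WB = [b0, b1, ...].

0: R B2 → L2 miss [-]
1: W B1 → L1 miss [D]
2: W B6 → L2 miss [D]
3: W B3 → L3 miss [D]
4: W B3 → L3 hit [D]
5: W B3 → L3 hit [D]
6: R B5 → L1 miss wb→B1 [-]
7: W B5 → L1 hit [D]
8: R B2 → L2 miss wb→B6 [-]

WB = [1, 6]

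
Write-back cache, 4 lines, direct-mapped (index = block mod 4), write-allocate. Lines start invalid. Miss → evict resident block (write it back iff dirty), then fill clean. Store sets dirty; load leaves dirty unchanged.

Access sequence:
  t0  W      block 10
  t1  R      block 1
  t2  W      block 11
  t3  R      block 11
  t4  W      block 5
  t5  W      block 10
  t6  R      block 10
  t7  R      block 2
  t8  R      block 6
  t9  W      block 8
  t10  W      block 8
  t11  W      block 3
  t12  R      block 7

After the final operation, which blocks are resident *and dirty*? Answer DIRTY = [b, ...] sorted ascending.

DIRTY = [5, 8]

  0 | W B10 → L2 miss [D]
  1 | R B1 → L1 miss [-]
  2 | W B11 → L3 miss [D]
  3 | R B11 → L3 hit [D]
  4 | W B5 → L1 miss [D]
  5 | W B10 → L2 hit [D]
  6 | R B10 → L2 hit [D]
  7 | R B2 → L2 miss wb→B10 [-]
  8 | R B6 → L2 miss [-]
  9 | W B8 → L0 miss [D]
  10 | W B8 → L0 hit [D]
  11 | W B3 → L3 miss wb→B11 [D]
  12 | R B7 → L3 miss wb→B3 [-]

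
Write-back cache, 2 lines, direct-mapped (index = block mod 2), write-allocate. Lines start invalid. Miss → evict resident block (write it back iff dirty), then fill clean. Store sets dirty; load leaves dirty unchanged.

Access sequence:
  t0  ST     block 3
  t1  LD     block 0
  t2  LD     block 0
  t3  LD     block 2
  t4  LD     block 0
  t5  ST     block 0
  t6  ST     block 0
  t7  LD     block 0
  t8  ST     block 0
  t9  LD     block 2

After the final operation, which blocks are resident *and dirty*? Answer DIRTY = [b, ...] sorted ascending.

DIRTY = [3]

  0 | W B3 → L1 miss [D]
  1 | R B0 → L0 miss [-]
  2 | R B0 → L0 hit [-]
  3 | R B2 → L0 miss [-]
  4 | R B0 → L0 miss [-]
  5 | W B0 → L0 hit [D]
  6 | W B0 → L0 hit [D]
  7 | R B0 → L0 hit [D]
  8 | W B0 → L0 hit [D]
  9 | R B2 → L0 miss wb→B0 [-]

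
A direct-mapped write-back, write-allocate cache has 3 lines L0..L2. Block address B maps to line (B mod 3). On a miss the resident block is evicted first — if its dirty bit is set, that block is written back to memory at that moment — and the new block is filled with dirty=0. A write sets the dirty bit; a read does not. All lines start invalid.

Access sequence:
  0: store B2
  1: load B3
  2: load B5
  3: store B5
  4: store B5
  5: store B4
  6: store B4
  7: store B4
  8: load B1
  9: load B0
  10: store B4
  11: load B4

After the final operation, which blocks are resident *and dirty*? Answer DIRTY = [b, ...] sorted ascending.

0: W B2 → L2 miss [D]
1: R B3 → L0 miss [-]
2: R B5 → L2 miss wb→B2 [-]
3: W B5 → L2 hit [D]
4: W B5 → L2 hit [D]
5: W B4 → L1 miss [D]
6: W B4 → L1 hit [D]
7: W B4 → L1 hit [D]
8: R B1 → L1 miss wb→B4 [-]
9: R B0 → L0 miss [-]
10: W B4 → L1 miss [D]
11: R B4 → L1 hit [D]

DIRTY = [4, 5]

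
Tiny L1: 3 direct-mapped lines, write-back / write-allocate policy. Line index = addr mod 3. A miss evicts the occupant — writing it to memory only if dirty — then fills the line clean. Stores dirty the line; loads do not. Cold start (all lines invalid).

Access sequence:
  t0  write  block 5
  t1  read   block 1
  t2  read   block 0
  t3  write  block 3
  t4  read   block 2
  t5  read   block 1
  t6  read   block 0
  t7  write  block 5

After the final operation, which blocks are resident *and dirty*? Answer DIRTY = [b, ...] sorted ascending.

DIRTY = [5]

0: W B5 -> L2 miss  d=D]
1: R B1 -> L1 miss  d=-]
2: R B0 -> L0 miss  d=-]
3: W B3 -> L0 miss  d=D]
4: R B2 -> L2 miss wb->B5  d=-]
5: R B1 -> L1 hit  d=-]
6: R B0 -> L0 miss wb->B3  d=-]
7: W B5 -> L2 miss  d=D]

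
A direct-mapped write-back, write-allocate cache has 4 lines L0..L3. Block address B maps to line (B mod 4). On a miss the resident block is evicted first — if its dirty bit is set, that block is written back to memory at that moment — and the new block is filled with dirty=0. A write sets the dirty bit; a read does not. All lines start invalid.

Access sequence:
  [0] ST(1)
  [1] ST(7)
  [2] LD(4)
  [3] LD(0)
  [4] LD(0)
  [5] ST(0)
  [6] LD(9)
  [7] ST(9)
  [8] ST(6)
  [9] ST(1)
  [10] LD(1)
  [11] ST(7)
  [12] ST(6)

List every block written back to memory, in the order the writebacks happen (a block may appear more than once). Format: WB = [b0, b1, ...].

WB = [1, 9]

0: W B1 -> L1 miss  d=D]
1: W B7 -> L3 miss  d=D]
2: R B4 -> L0 miss  d=-]
3: R B0 -> L0 miss  d=-]
4: R B0 -> L0 hit  d=-]
5: W B0 -> L0 hit  d=D]
6: R B9 -> L1 miss wb->B1  d=-]
7: W B9 -> L1 hit  d=D]
8: W B6 -> L2 miss  d=D]
9: W B1 -> L1 miss wb->B9  d=D]
10: R B1 -> L1 hit  d=D]
11: W B7 -> L3 hit  d=D]
12: W B6 -> L2 hit  d=D]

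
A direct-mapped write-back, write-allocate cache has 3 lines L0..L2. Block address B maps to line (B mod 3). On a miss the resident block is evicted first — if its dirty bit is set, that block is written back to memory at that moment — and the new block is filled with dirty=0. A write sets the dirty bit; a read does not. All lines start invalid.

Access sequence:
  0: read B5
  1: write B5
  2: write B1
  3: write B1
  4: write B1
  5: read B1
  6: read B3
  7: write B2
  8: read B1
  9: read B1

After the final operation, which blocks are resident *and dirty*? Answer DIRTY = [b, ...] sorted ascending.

DIRTY = [1, 2]

0: R B5 -> L2 miss  d=-]
1: W B5 -> L2 hit  d=D]
2: W B1 -> L1 miss  d=D]
3: W B1 -> L1 hit  d=D]
4: W B1 -> L1 hit  d=D]
5: R B1 -> L1 hit  d=D]
6: R B3 -> L0 miss  d=-]
7: W B2 -> L2 miss wb->B5  d=D]
8: R B1 -> L1 hit  d=D]
9: R B1 -> L1 hit  d=D]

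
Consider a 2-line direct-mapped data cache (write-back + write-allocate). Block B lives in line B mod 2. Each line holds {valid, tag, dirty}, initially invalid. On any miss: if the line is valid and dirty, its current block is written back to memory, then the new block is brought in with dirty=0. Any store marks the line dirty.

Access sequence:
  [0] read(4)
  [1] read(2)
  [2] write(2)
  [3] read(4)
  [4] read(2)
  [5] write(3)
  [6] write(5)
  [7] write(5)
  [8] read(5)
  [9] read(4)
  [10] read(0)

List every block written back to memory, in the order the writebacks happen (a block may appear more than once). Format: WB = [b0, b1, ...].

WB = [2, 3]

  0 | R B4 → L0 miss [-]
  1 | R B2 → L0 miss [-]
  2 | W B2 → L0 hit [D]
  3 | R B4 → L0 miss wb→B2 [-]
  4 | R B2 → L0 miss [-]
  5 | W B3 → L1 miss [D]
  6 | W B5 → L1 miss wb→B3 [D]
  7 | W B5 → L1 hit [D]
  8 | R B5 → L1 hit [D]
  9 | R B4 → L0 miss [-]
  10 | R B0 → L0 miss [-]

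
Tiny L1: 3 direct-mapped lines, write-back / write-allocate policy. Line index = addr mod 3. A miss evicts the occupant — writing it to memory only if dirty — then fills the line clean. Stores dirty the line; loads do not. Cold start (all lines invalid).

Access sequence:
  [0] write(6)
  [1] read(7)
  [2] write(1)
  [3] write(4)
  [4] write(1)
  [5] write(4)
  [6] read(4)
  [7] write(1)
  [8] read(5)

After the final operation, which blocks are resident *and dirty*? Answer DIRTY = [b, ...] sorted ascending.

DIRTY = [1, 6]

0: W B6 → L0 miss [D]
1: R B7 → L1 miss [-]
2: W B1 → L1 miss [D]
3: W B4 → L1 miss wb→B1 [D]
4: W B1 → L1 miss wb→B4 [D]
5: W B4 → L1 miss wb→B1 [D]
6: R B4 → L1 hit [D]
7: W B1 → L1 miss wb→B4 [D]
8: R B5 → L2 miss [-]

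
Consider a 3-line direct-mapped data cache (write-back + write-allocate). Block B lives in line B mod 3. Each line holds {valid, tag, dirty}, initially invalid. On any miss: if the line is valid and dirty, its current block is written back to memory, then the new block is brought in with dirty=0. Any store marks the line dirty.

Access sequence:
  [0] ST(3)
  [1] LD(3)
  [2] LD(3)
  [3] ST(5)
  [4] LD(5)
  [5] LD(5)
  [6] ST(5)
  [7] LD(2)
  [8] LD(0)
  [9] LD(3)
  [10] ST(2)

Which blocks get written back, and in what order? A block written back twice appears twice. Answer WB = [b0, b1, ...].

WB = [5, 3]

0: W B3 -> L0 miss  d=D]
1: R B3 -> L0 hit  d=D]
2: R B3 -> L0 hit  d=D]
3: W B5 -> L2 miss  d=D]
4: R B5 -> L2 hit  d=D]
5: R B5 -> L2 hit  d=D]
6: W B5 -> L2 hit  d=D]
7: R B2 -> L2 miss wb->B5  d=-]
8: R B0 -> L0 miss wb->B3  d=-]
9: R B3 -> L0 miss  d=-]
10: W B2 -> L2 hit  d=D]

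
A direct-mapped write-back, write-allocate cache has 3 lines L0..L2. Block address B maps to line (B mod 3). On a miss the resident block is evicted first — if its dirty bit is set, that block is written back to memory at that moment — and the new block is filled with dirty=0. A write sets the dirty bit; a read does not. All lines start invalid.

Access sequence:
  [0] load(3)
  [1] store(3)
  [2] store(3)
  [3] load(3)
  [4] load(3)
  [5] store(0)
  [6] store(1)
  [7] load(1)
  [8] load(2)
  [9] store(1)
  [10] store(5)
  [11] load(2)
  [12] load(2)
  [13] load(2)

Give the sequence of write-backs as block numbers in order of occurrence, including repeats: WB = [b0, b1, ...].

WB = [3, 5]

0: R B3 → L0 miss [-]
1: W B3 → L0 hit [D]
2: W B3 → L0 hit [D]
3: R B3 → L0 hit [D]
4: R B3 → L0 hit [D]
5: W B0 → L0 miss wb→B3 [D]
6: W B1 → L1 miss [D]
7: R B1 → L1 hit [D]
8: R B2 → L2 miss [-]
9: W B1 → L1 hit [D]
10: W B5 → L2 miss [D]
11: R B2 → L2 miss wb→B5 [-]
12: R B2 → L2 hit [-]
13: R B2 → L2 hit [-]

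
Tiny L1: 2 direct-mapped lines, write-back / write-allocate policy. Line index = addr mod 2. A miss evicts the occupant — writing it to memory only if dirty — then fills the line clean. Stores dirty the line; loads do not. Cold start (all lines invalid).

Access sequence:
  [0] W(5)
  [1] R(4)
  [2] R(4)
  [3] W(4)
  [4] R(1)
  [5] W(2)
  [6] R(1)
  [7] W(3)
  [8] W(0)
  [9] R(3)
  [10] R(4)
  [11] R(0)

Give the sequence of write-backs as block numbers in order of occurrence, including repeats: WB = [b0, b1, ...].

0: W B5 -> L1 miss  d=D]
1: R B4 -> L0 miss  d=-]
2: R B4 -> L0 hit  d=-]
3: W B4 -> L0 hit  d=D]
4: R B1 -> L1 miss wb->B5  d=-]
5: W B2 -> L0 miss wb->B4  d=D]
6: R B1 -> L1 hit  d=-]
7: W B3 -> L1 miss  d=D]
8: W B0 -> L0 miss wb->B2  d=D]
9: R B3 -> L1 hit  d=D]
10: R B4 -> L0 miss wb->B0  d=-]
11: R B0 -> L0 miss  d=-]

WB = [5, 4, 2, 0]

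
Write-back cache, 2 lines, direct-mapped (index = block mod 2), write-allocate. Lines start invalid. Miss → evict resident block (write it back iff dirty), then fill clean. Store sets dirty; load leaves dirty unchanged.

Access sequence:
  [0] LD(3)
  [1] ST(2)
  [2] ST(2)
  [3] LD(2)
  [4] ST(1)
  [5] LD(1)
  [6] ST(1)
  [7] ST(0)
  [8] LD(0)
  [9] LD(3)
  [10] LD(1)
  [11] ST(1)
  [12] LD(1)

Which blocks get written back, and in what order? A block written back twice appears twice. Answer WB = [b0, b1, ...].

0: R B3 -> L1 miss  d=-]
1: W B2 -> L0 miss  d=D]
2: W B2 -> L0 hit  d=D]
3: R B2 -> L0 hit  d=D]
4: W B1 -> L1 miss  d=D]
5: R B1 -> L1 hit  d=D]
6: W B1 -> L1 hit  d=D]
7: W B0 -> L0 miss wb->B2  d=D]
8: R B0 -> L0 hit  d=D]
9: R B3 -> L1 miss wb->B1  d=-]
10: R B1 -> L1 miss  d=-]
11: W B1 -> L1 hit  d=D]
12: R B1 -> L1 hit  d=D]

WB = [2, 1]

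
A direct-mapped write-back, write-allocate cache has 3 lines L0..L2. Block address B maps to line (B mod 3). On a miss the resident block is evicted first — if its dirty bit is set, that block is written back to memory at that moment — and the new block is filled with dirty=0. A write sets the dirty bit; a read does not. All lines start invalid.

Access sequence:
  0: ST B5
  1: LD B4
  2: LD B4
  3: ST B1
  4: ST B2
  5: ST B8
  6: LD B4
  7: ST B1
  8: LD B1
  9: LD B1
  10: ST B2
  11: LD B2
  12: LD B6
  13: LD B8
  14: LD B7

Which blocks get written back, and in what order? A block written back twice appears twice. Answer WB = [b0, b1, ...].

0: W B5 -> L2 miss  d=D]
1: R B4 -> L1 miss  d=-]
2: R B4 -> L1 hit  d=-]
3: W B1 -> L1 miss  d=D]
4: W B2 -> L2 miss wb->B5  d=D]
5: W B8 -> L2 miss wb->B2  d=D]
6: R B4 -> L1 miss wb->B1  d=-]
7: W B1 -> L1 miss  d=D]
8: R B1 -> L1 hit  d=D]
9: R B1 -> L1 hit  d=D]
10: W B2 -> L2 miss wb->B8  d=D]
11: R B2 -> L2 hit  d=D]
12: R B6 -> L0 miss  d=-]
13: R B8 -> L2 miss wb->B2  d=-]
14: R B7 -> L1 miss wb->B1  d=-]

WB = [5, 2, 1, 8, 2, 1]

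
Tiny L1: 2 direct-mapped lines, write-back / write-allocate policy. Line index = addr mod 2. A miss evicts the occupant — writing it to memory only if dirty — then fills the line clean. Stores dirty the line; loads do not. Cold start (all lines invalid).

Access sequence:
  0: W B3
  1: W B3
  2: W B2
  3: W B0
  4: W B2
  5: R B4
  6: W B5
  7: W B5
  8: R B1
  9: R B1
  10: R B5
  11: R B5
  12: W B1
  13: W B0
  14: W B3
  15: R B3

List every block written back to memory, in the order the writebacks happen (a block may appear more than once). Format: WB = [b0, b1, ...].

0: W B3 → L1 miss [D]
1: W B3 → L1 hit [D]
2: W B2 → L0 miss [D]
3: W B0 → L0 miss wb→B2 [D]
4: W B2 → L0 miss wb→B0 [D]
5: R B4 → L0 miss wb→B2 [-]
6: W B5 → L1 miss wb→B3 [D]
7: W B5 → L1 hit [D]
8: R B1 → L1 miss wb→B5 [-]
9: R B1 → L1 hit [-]
10: R B5 → L1 miss [-]
11: R B5 → L1 hit [-]
12: W B1 → L1 miss [D]
13: W B0 → L0 miss [D]
14: W B3 → L1 miss wb→B1 [D]
15: R B3 → L1 hit [D]

WB = [2, 0, 2, 3, 5, 1]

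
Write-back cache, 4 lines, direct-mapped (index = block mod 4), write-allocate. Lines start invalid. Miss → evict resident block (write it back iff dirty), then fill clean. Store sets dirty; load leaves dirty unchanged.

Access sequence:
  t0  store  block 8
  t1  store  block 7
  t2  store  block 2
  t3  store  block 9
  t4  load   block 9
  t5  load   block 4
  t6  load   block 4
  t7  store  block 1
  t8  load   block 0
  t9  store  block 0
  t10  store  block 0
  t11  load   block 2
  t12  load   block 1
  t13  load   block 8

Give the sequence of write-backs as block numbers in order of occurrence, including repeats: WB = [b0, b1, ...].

  0 | W B8 → L0 miss [D]
  1 | W B7 → L3 miss [D]
  2 | W B2 → L2 miss [D]
  3 | W B9 → L1 miss [D]
  4 | R B9 → L1 hit [D]
  5 | R B4 → L0 miss wb→B8 [-]
  6 | R B4 → L0 hit [-]
  7 | W B1 → L1 miss wb→B9 [D]
  8 | R B0 → L0 miss [-]
  9 | W B0 → L0 hit [D]
  10 | W B0 → L0 hit [D]
  11 | R B2 → L2 hit [D]
  12 | R B1 → L1 hit [D]
  13 | R B8 → L0 miss wb→B0 [-]

WB = [8, 9, 0]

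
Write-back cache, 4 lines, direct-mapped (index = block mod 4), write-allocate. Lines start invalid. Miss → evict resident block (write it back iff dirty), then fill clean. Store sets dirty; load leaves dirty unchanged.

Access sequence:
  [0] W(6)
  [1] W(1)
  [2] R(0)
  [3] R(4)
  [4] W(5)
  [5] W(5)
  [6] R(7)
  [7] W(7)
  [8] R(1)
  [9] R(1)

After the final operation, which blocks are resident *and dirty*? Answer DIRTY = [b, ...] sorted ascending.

DIRTY = [6, 7]

  0 | W B6 → L2 miss [D]
  1 | W B1 → L1 miss [D]
  2 | R B0 → L0 miss [-]
  3 | R B4 → L0 miss [-]
  4 | W B5 → L1 miss wb→B1 [D]
  5 | W B5 → L1 hit [D]
  6 | R B7 → L3 miss [-]
  7 | W B7 → L3 hit [D]
  8 | R B1 → L1 miss wb→B5 [-]
  9 | R B1 → L1 hit [-]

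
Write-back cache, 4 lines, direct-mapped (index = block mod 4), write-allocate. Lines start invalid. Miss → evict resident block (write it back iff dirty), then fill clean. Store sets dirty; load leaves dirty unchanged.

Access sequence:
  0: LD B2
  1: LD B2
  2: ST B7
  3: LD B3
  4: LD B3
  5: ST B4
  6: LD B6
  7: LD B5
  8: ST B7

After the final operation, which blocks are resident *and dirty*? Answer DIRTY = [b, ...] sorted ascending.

DIRTY = [4, 7]

0: R B2 → L2 miss [-]
1: R B2 → L2 hit [-]
2: W B7 → L3 miss [D]
3: R B3 → L3 miss wb→B7 [-]
4: R B3 → L3 hit [-]
5: W B4 → L0 miss [D]
6: R B6 → L2 miss [-]
7: R B5 → L1 miss [-]
8: W B7 → L3 miss [D]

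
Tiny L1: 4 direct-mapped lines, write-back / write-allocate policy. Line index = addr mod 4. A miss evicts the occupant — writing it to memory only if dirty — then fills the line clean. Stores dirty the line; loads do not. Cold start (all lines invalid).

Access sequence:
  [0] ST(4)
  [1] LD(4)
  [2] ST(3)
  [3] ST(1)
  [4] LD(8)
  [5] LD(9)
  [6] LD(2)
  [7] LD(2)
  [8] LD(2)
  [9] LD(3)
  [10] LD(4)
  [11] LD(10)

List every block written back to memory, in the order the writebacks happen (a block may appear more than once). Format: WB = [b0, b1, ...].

0: W B4 → L0 miss [D]
1: R B4 → L0 hit [D]
2: W B3 → L3 miss [D]
3: W B1 → L1 miss [D]
4: R B8 → L0 miss wb→B4 [-]
5: R B9 → L1 miss wb→B1 [-]
6: R B2 → L2 miss [-]
7: R B2 → L2 hit [-]
8: R B2 → L2 hit [-]
9: R B3 → L3 hit [D]
10: R B4 → L0 miss [-]
11: R B10 → L2 miss [-]

WB = [4, 1]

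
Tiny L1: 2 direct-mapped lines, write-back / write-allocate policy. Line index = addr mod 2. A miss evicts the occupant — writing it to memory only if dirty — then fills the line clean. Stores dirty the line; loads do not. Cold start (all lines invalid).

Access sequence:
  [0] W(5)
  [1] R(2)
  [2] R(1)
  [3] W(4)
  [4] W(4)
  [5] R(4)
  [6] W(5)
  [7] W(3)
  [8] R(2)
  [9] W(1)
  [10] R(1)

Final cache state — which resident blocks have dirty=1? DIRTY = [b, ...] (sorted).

DIRTY = [1]

0: W B5 -> L1 miss  d=D]
1: R B2 -> L0 miss  d=-]
2: R B1 -> L1 miss wb->B5  d=-]
3: W B4 -> L0 miss  d=D]
4: W B4 -> L0 hit  d=D]
5: R B4 -> L0 hit  d=D]
6: W B5 -> L1 miss  d=D]
7: W B3 -> L1 miss wb->B5  d=D]
8: R B2 -> L0 miss wb->B4  d=-]
9: W B1 -> L1 miss wb->B3  d=D]
10: R B1 -> L1 hit  d=D]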